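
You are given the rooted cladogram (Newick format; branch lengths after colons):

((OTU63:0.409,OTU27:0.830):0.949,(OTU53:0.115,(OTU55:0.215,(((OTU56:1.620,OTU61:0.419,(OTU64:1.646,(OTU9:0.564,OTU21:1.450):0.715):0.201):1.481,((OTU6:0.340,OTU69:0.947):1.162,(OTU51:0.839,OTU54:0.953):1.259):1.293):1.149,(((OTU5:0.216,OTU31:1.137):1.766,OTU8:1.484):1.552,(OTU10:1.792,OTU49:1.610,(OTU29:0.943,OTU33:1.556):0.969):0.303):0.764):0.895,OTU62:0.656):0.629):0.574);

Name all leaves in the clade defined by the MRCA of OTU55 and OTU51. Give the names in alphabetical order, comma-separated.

Tracing OTU55: it sits inside (OTU55,(((OTU56,OTU61,(OTU64,(OTU9,OTU21))),((OTU6,OTU69),(OTU51,OTU54))),(((OTU5,OTU31),OTU8),(OTU10,OTU49,(OTU29,OTU33)))),OTU62).
Tracing OTU51: it sits inside (OTU51,OTU54).
The smallest clade enclosing both is (OTU55,(((OTU56,OTU61,(OTU64,(OTU9,OTU21))),((OTU6,OTU69),(OTU51,OTU54))),(((OTU5,OTU31),OTU8),(OTU10,OTU49,(OTU29,OTU33)))),OTU62); the answer is its 18 terminal taxa in alphabetical order.

OTU10, OTU21, OTU29, OTU31, OTU33, OTU49, OTU5, OTU51, OTU54, OTU55, OTU56, OTU6, OTU61, OTU62, OTU64, OTU69, OTU8, OTU9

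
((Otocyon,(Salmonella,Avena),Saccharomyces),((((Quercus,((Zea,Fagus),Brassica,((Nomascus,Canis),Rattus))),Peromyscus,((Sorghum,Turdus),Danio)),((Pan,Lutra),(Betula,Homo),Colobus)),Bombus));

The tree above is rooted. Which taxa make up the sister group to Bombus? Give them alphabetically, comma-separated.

Bombus attaches to the tree at the node subtending ((((Quercus,((Zea,Fagus),Brassica,((Nomascus,Canis),Rattus))),Peromyscus,((Sorghum,Turdus),Danio)),((Pan,Lutra),(Betula,Homo),Colobus)),Bombus).
The other lineage descending from that same node — the sister group — is (((Quercus,((Zea,Fagus),Brassica,((Nomascus,Canis),Rattus))),Peromyscus,((Sorghum,Turdus),Danio)),((Pan,Lutra),(Betula,Homo),Colobus)); its 16 tips in alphabetical order are the answer.

Betula, Brassica, Canis, Colobus, Danio, Fagus, Homo, Lutra, Nomascus, Pan, Peromyscus, Quercus, Rattus, Sorghum, Turdus, Zea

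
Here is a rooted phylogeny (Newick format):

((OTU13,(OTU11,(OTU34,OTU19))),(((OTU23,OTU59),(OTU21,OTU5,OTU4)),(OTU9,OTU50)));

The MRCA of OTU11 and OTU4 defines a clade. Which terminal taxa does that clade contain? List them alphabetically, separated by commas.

Tracing OTU11: it sits inside (OTU11,(OTU34,OTU19)).
Tracing OTU4: it sits inside (OTU21,OTU5,OTU4).
The smallest clade enclosing both is the whole tree (their MRCA is the root), so the answer is all 11 tips in alphabetical order.

OTU11, OTU13, OTU19, OTU21, OTU23, OTU34, OTU4, OTU5, OTU50, OTU59, OTU9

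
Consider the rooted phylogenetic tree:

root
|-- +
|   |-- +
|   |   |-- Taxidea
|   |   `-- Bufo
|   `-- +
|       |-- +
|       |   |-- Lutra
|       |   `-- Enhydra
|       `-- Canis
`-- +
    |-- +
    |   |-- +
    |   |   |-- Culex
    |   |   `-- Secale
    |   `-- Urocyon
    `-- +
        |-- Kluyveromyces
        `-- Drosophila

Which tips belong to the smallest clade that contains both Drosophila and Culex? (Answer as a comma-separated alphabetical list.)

Culex, Drosophila, Kluyveromyces, Secale, Urocyon

Tracing Drosophila: it sits inside (Kluyveromyces,Drosophila).
Tracing Culex: it sits inside (Culex,Secale).
The smallest clade enclosing both is (((Culex,Secale),Urocyon),(Kluyveromyces,Drosophila)); the answer is its 5 terminal taxa in alphabetical order.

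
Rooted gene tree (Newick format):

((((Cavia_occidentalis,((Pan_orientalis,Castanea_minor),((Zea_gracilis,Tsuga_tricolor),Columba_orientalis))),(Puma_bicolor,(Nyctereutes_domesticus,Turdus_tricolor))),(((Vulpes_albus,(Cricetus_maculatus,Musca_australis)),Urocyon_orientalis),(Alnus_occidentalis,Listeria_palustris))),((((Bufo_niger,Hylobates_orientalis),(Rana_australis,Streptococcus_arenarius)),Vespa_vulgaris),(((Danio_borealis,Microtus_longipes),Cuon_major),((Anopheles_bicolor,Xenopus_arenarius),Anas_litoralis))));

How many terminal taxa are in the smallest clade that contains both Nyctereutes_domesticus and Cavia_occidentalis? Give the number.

9

The MRCA of Nyctereutes_domesticus and Cavia_occidentalis is the node subtending ((Cavia_occidentalis,((Pan_orientalis,Castanea_minor),((Zea_gracilis,Tsuga_tricolor),Columba_orientalis))),(Puma_bicolor,(Nyctereutes_domesticus,Turdus_tricolor))).
That clade contains 9 terminal taxa: Castanea_minor, Cavia_occidentalis, Columba_orientalis, Nyctereutes_domesticus, Pan_orientalis, Puma_bicolor, Tsuga_tricolor, Turdus_tricolor, Zea_gracilis.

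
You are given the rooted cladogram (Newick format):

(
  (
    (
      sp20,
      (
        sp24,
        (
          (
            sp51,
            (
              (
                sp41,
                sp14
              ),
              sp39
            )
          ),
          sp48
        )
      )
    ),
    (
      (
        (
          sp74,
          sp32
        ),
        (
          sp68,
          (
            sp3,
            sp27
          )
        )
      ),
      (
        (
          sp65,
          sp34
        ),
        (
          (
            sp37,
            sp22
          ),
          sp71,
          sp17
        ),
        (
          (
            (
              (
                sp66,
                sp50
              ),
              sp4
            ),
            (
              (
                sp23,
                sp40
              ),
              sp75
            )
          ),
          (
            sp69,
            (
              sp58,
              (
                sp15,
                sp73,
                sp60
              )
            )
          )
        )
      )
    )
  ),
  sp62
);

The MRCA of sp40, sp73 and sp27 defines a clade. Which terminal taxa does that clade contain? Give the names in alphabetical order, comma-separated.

Tracing sp40: it sits inside (sp23,sp40).
Tracing sp73: it sits inside (sp15,sp73,sp60).
Tracing sp27: it sits inside (sp3,sp27).
The smallest clade enclosing all 3 is (((sp74,sp32),(sp68,(sp3,sp27))),((sp65,sp34),((sp37,sp22),sp71,sp17),((((sp66,sp50),sp4),((sp23,sp40),sp75)),(sp69,(sp58,(sp15,sp73,sp60)))))); the answer is its 22 terminal taxa in alphabetical order.

sp15, sp17, sp22, sp23, sp27, sp3, sp32, sp34, sp37, sp4, sp40, sp50, sp58, sp60, sp65, sp66, sp68, sp69, sp71, sp73, sp74, sp75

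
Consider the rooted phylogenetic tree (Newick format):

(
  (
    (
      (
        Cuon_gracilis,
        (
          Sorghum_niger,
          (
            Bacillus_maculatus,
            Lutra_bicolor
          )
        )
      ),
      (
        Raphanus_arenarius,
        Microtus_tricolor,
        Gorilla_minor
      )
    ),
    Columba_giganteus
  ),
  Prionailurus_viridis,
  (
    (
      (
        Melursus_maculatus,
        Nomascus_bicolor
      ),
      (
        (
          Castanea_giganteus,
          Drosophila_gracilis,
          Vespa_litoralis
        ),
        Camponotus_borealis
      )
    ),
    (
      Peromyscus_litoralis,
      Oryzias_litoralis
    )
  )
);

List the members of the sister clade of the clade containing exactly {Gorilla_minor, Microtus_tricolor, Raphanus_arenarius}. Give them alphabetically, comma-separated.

The clade containing exactly {Gorilla_minor, Microtus_tricolor, Raphanus_arenarius} attaches to the tree at the node subtending ((Cuon_gracilis,(Sorghum_niger,(Bacillus_maculatus,Lutra_bicolor))),(Raphanus_arenarius,Microtus_tricolor,Gorilla_minor)).
The other lineage descending from that same node — the sister group — is (Cuon_gracilis,(Sorghum_niger,(Bacillus_maculatus,Lutra_bicolor))); its 4 tips in alphabetical order are the answer.

Bacillus_maculatus, Cuon_gracilis, Lutra_bicolor, Sorghum_niger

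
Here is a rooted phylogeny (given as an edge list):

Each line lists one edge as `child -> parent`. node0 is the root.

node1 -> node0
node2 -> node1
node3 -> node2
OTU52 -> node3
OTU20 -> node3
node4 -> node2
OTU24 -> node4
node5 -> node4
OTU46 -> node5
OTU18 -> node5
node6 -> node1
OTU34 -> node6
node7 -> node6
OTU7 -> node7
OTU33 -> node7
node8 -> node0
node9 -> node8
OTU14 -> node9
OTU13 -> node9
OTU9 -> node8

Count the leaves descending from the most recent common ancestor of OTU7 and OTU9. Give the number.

11

The MRCA of OTU7 and OTU9 is the root, so the clade is the entire tree.
That clade contains 11 terminal taxa: OTU13, OTU14, OTU18, OTU20, OTU24, OTU33, OTU34, OTU46, OTU52, OTU7, OTU9.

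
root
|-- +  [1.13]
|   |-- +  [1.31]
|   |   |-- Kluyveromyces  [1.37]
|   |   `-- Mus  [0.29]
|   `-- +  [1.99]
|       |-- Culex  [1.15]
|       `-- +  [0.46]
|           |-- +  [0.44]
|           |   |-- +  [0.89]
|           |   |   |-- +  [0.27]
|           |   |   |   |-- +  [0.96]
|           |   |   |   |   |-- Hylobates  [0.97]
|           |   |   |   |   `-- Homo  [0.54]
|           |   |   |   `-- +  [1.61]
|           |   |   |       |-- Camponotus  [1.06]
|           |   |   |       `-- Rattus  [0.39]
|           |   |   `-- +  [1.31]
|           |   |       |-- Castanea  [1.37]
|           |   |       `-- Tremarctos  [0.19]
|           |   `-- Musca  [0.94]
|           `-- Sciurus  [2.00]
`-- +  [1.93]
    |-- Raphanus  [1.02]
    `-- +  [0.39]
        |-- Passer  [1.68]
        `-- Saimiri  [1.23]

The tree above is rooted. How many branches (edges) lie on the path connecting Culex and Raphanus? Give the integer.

The MRCA of Culex and Raphanus is the root of the tree.
From Culex up to that node: 3 branches. From Raphanus up to the same node: 2 branches. Total: 3 + 2 = 5.

5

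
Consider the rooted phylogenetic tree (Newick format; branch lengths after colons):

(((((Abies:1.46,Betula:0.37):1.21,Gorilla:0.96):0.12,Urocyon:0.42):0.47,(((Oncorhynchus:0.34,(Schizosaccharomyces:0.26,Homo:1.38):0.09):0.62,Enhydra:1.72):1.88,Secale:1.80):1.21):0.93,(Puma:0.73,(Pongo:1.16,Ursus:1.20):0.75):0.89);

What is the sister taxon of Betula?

Betula attaches to the tree at the node subtending (Abies,Betula).
The other lineage descending from that same node — the sister group — is the single tip Abies.

Abies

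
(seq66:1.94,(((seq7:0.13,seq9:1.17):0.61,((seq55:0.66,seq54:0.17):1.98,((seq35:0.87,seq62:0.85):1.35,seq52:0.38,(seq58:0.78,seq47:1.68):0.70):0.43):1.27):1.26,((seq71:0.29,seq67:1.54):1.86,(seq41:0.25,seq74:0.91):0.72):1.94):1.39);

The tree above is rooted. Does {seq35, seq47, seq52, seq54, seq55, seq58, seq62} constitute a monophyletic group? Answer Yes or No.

The most recent common ancestor of these taxa subtends ((seq55,seq54),((seq35,seq62),seq52,(seq58,seq47))).
That clade has exactly 7 tips — every listed taxon and nothing else — so the group is monophyletic.

Yes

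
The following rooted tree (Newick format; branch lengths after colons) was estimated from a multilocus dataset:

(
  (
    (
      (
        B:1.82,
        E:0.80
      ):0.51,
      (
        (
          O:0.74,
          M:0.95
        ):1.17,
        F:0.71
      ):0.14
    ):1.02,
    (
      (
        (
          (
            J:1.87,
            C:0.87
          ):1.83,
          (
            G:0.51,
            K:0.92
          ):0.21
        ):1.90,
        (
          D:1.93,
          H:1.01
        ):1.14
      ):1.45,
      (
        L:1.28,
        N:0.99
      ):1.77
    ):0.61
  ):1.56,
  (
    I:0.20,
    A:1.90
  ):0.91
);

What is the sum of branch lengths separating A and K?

The path runs A → … → MRCA → … → K; the MRCA is the root of the tree.
Branch lengths along that path: 1.90 + 0.91 + 1.56 + 0.61 + 1.45 + 1.90 + 0.21 + 0.92 = 9.46.

9.46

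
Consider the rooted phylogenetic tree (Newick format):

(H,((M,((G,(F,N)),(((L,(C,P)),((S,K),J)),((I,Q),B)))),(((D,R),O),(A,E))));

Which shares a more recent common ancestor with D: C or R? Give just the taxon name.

R

The MRCA of D and R subtends (D,R) (2 taxa).
The MRCA of D and C subtends ((M,((G,(F,N)),(((L,(C,P)),((S,K),J)),((I,Q),B)))),(((D,R),O),(A,E))) (18 taxa).
The first is nested inside the second, so D shares a more recent common ancestor with R.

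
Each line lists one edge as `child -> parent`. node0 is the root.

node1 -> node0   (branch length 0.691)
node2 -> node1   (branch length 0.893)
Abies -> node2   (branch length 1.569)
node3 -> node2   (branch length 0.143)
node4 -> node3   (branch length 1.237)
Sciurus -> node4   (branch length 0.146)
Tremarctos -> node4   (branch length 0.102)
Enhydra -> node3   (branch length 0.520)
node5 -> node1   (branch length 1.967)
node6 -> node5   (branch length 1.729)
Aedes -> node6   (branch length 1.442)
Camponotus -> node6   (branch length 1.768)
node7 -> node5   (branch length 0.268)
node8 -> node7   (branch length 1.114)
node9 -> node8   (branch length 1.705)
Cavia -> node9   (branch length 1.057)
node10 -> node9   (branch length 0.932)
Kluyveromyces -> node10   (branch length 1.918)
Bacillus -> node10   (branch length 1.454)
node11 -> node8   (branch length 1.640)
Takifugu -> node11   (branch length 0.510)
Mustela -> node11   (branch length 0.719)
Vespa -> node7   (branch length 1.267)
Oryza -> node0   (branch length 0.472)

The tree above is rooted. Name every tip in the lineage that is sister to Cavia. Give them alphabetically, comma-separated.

Cavia attaches to the tree at the node subtending (Cavia,(Kluyveromyces,Bacillus)).
The other lineage descending from that same node — the sister group — is (Kluyveromyces,Bacillus); its 2 tips in alphabetical order are the answer.

Bacillus, Kluyveromyces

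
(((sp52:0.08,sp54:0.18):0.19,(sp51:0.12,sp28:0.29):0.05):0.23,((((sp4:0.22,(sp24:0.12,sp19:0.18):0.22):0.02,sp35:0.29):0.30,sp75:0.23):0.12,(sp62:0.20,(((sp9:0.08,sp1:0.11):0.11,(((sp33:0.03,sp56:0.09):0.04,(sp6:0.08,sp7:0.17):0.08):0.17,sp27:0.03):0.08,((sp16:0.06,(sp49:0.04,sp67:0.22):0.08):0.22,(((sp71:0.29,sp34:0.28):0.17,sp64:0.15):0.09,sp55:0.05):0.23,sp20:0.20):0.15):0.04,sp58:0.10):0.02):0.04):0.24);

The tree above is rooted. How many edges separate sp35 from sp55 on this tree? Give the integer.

The MRCA of sp35 and sp55 is the node subtending ((((sp4,(sp24,sp19)),sp35),sp75),(sp62,(((sp9,sp1),(((sp33,sp56),(sp6,sp7)),sp27),((sp16,(sp49,sp67)),(((sp71,sp34),sp64),sp55),sp20)),sp58))).
From sp35 up to that node: 3 branches. From sp55 up to the same node: 6 branches. Total: 3 + 6 = 9.

9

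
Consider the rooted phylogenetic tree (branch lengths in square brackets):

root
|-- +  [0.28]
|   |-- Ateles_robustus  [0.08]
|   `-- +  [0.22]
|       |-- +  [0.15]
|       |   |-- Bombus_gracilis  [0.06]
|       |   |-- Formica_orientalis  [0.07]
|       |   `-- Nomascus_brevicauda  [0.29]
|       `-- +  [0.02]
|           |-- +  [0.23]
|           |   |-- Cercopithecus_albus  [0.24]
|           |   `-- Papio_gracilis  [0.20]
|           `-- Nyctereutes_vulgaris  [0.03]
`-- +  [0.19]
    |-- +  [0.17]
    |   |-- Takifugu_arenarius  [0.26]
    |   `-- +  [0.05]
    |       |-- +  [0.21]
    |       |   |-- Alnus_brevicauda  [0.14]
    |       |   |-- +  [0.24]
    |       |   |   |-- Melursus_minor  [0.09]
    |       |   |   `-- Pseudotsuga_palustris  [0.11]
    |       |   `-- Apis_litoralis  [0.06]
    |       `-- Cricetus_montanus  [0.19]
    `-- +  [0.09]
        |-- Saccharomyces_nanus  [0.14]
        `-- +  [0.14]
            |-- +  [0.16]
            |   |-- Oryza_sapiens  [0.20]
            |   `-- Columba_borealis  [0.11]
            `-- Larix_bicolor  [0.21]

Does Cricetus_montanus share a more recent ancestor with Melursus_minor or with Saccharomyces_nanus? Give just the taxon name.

The MRCA of Cricetus_montanus and Melursus_minor subtends ((Alnus_brevicauda,(Melursus_minor,Pseudotsuga_palustris),Apis_litoralis),Cricetus_montanus) (5 taxa).
The MRCA of Cricetus_montanus and Saccharomyces_nanus subtends ((Takifugu_arenarius,((Alnus_brevicauda,(Melursus_minor,Pseudotsuga_palustris),Apis_litoralis),Cricetus_montanus)),(Saccharomyces_nanus,((Oryza_sapiens,Columba_borealis),Larix_bicolor))) (10 taxa).
The first is nested inside the second, so Cricetus_montanus shares a more recent common ancestor with Melursus_minor.

Melursus_minor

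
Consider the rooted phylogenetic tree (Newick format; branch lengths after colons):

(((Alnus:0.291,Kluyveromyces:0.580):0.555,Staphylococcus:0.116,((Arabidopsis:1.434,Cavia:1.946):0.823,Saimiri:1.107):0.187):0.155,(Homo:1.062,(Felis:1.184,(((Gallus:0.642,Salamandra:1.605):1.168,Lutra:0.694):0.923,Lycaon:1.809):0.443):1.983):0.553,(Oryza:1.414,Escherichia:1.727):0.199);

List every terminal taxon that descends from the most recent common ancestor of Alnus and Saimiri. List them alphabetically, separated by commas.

Tracing Alnus: it sits inside (Alnus,Kluyveromyces).
Tracing Saimiri: it sits inside ((Arabidopsis,Cavia),Saimiri).
The smallest clade enclosing both is ((Alnus,Kluyveromyces),Staphylococcus,((Arabidopsis,Cavia),Saimiri)); the answer is its 6 terminal taxa in alphabetical order.

Alnus, Arabidopsis, Cavia, Kluyveromyces, Saimiri, Staphylococcus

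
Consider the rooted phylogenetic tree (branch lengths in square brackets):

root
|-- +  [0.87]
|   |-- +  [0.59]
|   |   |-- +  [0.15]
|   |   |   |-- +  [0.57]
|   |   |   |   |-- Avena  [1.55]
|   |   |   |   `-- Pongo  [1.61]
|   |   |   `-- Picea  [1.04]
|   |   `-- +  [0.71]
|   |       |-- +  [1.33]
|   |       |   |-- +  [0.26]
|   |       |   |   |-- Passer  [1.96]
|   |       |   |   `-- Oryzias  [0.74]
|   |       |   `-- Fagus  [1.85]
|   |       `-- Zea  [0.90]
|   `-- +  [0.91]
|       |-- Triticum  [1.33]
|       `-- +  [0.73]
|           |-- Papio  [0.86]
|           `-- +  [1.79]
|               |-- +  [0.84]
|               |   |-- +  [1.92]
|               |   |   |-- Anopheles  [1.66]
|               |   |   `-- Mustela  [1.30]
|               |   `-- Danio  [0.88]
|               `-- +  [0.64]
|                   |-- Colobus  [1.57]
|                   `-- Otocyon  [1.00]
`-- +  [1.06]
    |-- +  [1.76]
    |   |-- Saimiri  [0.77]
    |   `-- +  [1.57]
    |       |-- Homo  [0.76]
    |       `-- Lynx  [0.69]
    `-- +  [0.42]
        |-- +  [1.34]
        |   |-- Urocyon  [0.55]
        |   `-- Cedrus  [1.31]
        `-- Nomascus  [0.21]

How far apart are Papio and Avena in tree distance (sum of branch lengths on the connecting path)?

5.36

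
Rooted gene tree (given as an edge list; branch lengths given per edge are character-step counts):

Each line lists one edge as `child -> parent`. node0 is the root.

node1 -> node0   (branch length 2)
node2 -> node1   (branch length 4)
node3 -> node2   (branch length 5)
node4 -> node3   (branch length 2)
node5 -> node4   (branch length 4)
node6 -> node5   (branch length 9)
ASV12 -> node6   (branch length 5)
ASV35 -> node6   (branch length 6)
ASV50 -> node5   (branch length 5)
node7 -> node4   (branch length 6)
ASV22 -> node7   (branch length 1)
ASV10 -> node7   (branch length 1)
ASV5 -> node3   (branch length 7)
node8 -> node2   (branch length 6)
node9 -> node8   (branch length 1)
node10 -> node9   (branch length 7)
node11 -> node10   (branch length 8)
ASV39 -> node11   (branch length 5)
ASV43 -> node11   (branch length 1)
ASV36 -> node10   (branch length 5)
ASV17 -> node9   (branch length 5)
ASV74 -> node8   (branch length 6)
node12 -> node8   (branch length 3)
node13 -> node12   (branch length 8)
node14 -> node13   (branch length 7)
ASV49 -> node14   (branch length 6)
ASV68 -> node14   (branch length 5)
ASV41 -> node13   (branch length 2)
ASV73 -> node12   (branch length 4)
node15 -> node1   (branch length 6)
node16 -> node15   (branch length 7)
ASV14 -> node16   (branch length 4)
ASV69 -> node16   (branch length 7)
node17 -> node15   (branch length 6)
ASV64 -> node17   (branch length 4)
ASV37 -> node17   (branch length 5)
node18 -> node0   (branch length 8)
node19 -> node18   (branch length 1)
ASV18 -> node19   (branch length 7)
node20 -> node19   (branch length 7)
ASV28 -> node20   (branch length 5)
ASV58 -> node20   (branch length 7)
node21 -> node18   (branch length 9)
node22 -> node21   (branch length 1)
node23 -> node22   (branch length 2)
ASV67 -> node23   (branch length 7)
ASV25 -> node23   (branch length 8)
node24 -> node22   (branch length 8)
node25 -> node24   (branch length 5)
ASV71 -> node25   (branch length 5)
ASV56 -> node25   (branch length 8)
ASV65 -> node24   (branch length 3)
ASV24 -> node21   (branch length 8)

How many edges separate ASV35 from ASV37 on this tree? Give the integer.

9

The MRCA of ASV35 and ASV37 is the node subtending ((((((ASV12,ASV35),ASV50),(ASV22,ASV10)),ASV5),((((ASV39,ASV43),ASV36),ASV17),ASV74,(((ASV49,ASV68),ASV41),ASV73))),((ASV14,ASV69),(ASV64,ASV37))).
From ASV35 up to that node: 6 branches. From ASV37 up to the same node: 3 branches. Total: 6 + 3 = 9.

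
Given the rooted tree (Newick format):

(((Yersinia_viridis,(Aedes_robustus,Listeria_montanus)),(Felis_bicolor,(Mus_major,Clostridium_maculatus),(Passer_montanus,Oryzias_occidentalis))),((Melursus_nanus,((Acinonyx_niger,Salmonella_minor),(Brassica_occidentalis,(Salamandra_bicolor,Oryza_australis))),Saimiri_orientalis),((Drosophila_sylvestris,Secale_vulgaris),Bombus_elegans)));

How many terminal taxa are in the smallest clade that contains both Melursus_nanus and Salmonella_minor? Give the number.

7

The MRCA of Melursus_nanus and Salmonella_minor is the node subtending (Melursus_nanus,((Acinonyx_niger,Salmonella_minor),(Brassica_occidentalis,(Salamandra_bicolor,Oryza_australis))),Saimiri_orientalis).
That clade contains 7 terminal taxa: Acinonyx_niger, Brassica_occidentalis, Melursus_nanus, Oryza_australis, Saimiri_orientalis, Salamandra_bicolor, Salmonella_minor.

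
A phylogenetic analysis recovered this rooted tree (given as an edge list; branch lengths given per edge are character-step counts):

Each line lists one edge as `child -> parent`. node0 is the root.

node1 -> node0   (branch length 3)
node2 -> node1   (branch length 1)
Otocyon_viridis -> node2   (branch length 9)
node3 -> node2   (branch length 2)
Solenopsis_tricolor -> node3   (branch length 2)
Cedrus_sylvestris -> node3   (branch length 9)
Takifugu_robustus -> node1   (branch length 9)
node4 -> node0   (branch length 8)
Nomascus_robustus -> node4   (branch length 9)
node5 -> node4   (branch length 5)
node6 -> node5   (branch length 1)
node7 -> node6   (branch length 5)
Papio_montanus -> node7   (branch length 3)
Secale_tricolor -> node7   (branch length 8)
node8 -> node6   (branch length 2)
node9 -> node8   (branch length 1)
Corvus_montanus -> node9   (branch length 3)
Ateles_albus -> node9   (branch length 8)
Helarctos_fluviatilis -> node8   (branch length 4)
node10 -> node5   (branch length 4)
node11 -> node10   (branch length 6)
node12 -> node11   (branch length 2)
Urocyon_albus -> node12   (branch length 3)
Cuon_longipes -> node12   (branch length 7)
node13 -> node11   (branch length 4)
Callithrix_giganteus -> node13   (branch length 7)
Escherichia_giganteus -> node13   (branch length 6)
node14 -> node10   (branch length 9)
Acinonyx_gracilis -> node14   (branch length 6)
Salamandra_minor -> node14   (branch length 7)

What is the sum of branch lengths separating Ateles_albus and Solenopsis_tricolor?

The path runs Ateles_albus → … → MRCA → … → Solenopsis_tricolor; the MRCA is the root of the tree.
Branch lengths along that path: 8 + 1 + 2 + 1 + 5 + 8 + 3 + 1 + 2 + 2 = 33.

33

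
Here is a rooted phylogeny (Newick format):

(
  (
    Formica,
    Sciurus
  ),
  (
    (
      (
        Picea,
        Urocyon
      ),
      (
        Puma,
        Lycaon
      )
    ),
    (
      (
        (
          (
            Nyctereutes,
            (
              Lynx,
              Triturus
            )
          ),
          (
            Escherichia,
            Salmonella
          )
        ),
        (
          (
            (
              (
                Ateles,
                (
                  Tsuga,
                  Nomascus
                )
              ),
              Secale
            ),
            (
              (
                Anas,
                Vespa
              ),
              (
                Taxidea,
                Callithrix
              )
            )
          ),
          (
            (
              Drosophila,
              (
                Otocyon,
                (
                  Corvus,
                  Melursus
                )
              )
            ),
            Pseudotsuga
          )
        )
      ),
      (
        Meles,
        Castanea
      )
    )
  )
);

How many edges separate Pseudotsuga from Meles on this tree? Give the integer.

6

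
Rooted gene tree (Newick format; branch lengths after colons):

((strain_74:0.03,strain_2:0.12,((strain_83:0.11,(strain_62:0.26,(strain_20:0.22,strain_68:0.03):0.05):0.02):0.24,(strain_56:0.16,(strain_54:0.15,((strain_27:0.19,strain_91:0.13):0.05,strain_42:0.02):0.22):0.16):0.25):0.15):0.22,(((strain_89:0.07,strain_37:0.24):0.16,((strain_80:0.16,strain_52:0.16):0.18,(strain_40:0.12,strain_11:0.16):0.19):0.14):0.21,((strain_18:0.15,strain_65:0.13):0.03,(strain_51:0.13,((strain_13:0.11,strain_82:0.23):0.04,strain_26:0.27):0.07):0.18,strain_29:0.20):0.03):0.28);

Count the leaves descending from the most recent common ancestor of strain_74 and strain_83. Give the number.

11

The MRCA of strain_74 and strain_83 is the node subtending (strain_74,strain_2,((strain_83,(strain_62,(strain_20,strain_68))),(strain_56,(strain_54,((strain_27,strain_91),strain_42))))).
That clade contains 11 terminal taxa: strain_2, strain_20, strain_27, strain_42, strain_54, strain_56, strain_62, strain_68, strain_74, strain_83, strain_91.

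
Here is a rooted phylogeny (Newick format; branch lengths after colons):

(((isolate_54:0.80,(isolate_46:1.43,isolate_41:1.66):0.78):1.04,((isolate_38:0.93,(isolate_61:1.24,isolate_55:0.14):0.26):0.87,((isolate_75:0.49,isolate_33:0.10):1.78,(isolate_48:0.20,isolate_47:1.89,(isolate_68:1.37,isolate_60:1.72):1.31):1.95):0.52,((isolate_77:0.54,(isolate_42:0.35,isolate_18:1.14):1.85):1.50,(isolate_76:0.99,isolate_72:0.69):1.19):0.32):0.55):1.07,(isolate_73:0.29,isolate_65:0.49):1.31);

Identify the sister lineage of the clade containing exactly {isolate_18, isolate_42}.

The clade containing exactly {isolate_18, isolate_42} attaches to the tree at the node subtending (isolate_77,(isolate_42,isolate_18)).
The other lineage descending from that same node — the sister group — is the single tip isolate_77.

isolate_77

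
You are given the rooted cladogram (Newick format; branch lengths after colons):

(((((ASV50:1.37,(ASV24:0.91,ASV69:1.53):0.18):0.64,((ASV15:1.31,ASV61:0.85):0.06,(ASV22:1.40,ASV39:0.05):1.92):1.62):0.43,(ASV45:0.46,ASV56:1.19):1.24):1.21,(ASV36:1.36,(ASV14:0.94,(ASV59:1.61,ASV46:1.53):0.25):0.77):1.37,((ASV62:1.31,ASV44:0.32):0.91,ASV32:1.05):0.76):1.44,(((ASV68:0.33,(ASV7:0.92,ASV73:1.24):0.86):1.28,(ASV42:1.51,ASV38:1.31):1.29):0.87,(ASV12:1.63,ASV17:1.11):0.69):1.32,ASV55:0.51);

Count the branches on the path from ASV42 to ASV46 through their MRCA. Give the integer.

9

The MRCA of ASV42 and ASV46 is the root of the tree.
From ASV42 up to that node: 4 branches. From ASV46 up to the same node: 5 branches. Total: 4 + 5 = 9.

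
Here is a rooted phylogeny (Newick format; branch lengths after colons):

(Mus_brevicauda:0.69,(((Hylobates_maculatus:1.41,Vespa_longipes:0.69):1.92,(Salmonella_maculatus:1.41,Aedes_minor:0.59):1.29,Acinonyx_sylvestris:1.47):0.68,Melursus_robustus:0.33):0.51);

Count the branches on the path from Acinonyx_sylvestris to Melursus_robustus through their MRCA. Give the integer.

3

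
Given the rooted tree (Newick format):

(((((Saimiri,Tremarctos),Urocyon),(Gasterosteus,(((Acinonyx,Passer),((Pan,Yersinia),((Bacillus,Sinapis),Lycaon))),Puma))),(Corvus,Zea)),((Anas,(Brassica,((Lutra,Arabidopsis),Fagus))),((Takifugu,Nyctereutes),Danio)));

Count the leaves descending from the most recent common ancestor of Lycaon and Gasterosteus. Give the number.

The MRCA of Lycaon and Gasterosteus is the node subtending (Gasterosteus,(((Acinonyx,Passer),((Pan,Yersinia),((Bacillus,Sinapis),Lycaon))),Puma)).
That clade contains 9 terminal taxa: Acinonyx, Bacillus, Gasterosteus, Lycaon, Pan, Passer, Puma, Sinapis, Yersinia.

9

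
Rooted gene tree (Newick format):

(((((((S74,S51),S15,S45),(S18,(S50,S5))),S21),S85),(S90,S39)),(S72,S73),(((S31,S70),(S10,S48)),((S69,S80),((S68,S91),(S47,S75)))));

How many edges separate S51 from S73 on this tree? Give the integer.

9

The MRCA of S51 and S73 is the root of the tree.
From S51 up to that node: 7 branches. From S73 up to the same node: 2 branches. Total: 7 + 2 = 9.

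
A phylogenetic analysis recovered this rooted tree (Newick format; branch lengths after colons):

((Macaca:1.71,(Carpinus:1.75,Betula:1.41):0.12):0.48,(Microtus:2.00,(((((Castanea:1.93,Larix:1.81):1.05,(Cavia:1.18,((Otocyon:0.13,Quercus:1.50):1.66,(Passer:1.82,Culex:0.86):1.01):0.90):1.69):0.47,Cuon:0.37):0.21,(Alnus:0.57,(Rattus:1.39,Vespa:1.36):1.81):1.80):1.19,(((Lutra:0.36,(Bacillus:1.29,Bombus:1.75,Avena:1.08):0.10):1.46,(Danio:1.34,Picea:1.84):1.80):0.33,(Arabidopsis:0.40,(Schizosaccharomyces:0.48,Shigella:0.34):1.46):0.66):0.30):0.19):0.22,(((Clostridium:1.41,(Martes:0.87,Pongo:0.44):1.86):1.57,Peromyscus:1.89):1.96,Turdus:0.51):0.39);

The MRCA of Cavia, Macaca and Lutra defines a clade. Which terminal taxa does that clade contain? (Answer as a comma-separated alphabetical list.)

Tracing Cavia: it sits inside (Cavia,((Otocyon,Quercus),(Passer,Culex))).
Tracing Macaca: it sits inside (Macaca,(Carpinus,Betula)).
Tracing Lutra: it sits inside (Lutra,(Bacillus,Bombus,Avena)).
The smallest clade enclosing all 3 is the whole tree (their MRCA is the root), so the answer is all 29 tips in alphabetical order.

Alnus, Arabidopsis, Avena, Bacillus, Betula, Bombus, Carpinus, Castanea, Cavia, Clostridium, Culex, Cuon, Danio, Larix, Lutra, Macaca, Martes, Microtus, Otocyon, Passer, Peromyscus, Picea, Pongo, Quercus, Rattus, Schizosaccharomyces, Shigella, Turdus, Vespa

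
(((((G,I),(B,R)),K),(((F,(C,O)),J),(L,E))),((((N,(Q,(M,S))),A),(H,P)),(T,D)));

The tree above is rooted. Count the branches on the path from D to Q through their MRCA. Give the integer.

The MRCA of D and Q is the node subtending ((((N,(Q,(M,S))),A),(H,P)),(T,D)).
From D up to that node: 2 branches. From Q up to the same node: 5 branches. Total: 2 + 5 = 7.

7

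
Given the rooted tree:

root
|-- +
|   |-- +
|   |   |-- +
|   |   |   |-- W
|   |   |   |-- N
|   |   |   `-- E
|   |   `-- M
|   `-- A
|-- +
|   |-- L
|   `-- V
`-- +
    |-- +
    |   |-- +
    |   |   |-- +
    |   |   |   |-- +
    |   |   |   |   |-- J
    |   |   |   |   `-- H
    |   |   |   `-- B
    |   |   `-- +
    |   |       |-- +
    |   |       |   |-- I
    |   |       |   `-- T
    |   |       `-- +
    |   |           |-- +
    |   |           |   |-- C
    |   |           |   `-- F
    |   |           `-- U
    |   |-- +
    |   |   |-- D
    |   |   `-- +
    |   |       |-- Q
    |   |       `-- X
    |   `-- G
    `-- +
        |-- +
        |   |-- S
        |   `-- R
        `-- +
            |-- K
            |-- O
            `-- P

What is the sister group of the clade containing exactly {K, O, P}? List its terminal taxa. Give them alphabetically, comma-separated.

R, S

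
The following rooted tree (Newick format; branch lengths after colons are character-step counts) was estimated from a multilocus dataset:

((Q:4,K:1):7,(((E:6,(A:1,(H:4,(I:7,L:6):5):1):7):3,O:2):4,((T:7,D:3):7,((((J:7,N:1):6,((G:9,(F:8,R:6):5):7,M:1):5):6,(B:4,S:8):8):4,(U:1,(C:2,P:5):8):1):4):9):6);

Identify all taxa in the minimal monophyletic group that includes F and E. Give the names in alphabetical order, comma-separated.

Tracing F: it sits inside (F,R).
Tracing E: it sits inside (E,(A,(H,(I,L)))).
The smallest clade enclosing both is (((E,(A,(H,(I,L)))),O),((T,D),((((J,N),((G,(F,R)),M)),(B,S)),(U,(C,P))))); the answer is its 19 terminal taxa in alphabetical order.

A, B, C, D, E, F, G, H, I, J, L, M, N, O, P, R, S, T, U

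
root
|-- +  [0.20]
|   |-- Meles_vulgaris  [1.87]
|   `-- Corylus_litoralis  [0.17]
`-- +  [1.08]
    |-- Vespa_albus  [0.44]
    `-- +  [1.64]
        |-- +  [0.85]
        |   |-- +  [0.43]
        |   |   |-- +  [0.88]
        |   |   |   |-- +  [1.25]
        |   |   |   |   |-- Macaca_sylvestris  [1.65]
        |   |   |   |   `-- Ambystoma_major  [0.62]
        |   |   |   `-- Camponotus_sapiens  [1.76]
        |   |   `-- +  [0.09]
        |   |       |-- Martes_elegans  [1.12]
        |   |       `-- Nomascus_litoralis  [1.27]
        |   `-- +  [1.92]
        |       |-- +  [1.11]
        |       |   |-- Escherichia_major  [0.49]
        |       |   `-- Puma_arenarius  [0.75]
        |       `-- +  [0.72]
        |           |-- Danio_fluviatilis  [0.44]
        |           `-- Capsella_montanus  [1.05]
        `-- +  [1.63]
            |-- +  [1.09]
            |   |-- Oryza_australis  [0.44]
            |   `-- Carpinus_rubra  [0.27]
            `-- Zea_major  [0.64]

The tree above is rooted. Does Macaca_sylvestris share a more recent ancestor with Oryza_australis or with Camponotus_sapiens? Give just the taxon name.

Camponotus_sapiens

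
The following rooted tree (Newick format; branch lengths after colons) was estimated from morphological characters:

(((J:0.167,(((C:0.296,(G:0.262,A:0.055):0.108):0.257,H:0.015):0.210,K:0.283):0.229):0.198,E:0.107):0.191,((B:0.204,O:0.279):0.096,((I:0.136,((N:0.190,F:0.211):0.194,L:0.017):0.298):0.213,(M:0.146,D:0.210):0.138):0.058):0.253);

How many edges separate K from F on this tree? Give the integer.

10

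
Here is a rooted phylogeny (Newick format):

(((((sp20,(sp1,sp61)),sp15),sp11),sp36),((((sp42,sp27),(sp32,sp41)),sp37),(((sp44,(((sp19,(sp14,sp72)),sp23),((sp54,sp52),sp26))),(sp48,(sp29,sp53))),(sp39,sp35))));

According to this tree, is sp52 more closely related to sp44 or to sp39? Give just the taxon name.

sp44

The MRCA of sp52 and sp44 subtends (sp44,(((sp19,(sp14,sp72)),sp23),((sp54,sp52),sp26))) (8 taxa).
The MRCA of sp52 and sp39 subtends (((sp44,(((sp19,(sp14,sp72)),sp23),((sp54,sp52),sp26))),(sp48,(sp29,sp53))),(sp39,sp35)) (13 taxa).
The first is nested inside the second, so sp52 shares a more recent common ancestor with sp44.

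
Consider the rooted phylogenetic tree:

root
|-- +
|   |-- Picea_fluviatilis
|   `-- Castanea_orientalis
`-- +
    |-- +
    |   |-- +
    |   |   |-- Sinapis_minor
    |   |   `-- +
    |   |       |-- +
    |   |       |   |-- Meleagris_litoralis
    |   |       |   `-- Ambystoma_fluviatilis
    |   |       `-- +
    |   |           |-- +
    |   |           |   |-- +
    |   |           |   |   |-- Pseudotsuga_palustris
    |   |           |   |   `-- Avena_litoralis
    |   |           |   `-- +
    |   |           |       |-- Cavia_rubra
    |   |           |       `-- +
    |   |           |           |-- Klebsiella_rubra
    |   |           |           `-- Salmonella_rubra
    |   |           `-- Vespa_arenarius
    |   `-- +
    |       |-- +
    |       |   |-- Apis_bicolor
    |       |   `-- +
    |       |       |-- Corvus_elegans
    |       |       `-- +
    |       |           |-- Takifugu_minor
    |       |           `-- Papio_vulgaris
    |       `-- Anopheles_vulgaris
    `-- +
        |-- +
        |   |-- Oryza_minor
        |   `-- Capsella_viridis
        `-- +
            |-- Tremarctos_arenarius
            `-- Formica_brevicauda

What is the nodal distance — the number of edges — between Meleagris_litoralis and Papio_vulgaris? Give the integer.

The MRCA of Meleagris_litoralis and Papio_vulgaris is the node subtending ((Sinapis_minor,((Meleagris_litoralis,Ambystoma_fluviatilis),(((Pseudotsuga_palustris,Avena_litoralis),(Cavia_rubra,(Klebsiella_rubra,Salmonella_rubra))),Vespa_arenarius))),((Apis_bicolor,(Corvus_elegans,(Takifugu_minor,Papio_vulgaris))),Anopheles_vulgaris)).
From Meleagris_litoralis up to that node: 4 branches. From Papio_vulgaris up to the same node: 5 branches. Total: 4 + 5 = 9.

9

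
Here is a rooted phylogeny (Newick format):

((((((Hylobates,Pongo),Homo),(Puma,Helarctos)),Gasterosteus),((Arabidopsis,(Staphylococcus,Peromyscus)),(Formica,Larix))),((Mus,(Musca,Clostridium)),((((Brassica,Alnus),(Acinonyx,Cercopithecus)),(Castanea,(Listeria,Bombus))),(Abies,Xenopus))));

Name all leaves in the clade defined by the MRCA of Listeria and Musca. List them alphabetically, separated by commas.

Tracing Listeria: it sits inside (Listeria,Bombus).
Tracing Musca: it sits inside (Musca,Clostridium).
The smallest clade enclosing both is ((Mus,(Musca,Clostridium)),((((Brassica,Alnus),(Acinonyx,Cercopithecus)),(Castanea,(Listeria,Bombus))),(Abies,Xenopus))); the answer is its 12 terminal taxa in alphabetical order.

Abies, Acinonyx, Alnus, Bombus, Brassica, Castanea, Cercopithecus, Clostridium, Listeria, Mus, Musca, Xenopus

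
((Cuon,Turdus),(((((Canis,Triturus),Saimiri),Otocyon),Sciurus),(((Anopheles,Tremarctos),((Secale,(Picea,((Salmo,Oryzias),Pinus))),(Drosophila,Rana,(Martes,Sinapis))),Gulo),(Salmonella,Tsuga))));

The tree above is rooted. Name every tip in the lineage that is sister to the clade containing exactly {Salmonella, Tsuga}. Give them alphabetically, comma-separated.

Anopheles, Drosophila, Gulo, Martes, Oryzias, Picea, Pinus, Rana, Salmo, Secale, Sinapis, Tremarctos

The clade containing exactly {Salmonella, Tsuga} attaches to the tree at the node subtending (((Anopheles,Tremarctos),((Secale,(Picea,((Salmo,Oryzias),Pinus))),(Drosophila,Rana,(Martes,Sinapis))),Gulo),(Salmonella,Tsuga)).
The other lineage descending from that same node — the sister group — is ((Anopheles,Tremarctos),((Secale,(Picea,((Salmo,Oryzias),Pinus))),(Drosophila,Rana,(Martes,Sinapis))),Gulo); its 12 tips in alphabetical order are the answer.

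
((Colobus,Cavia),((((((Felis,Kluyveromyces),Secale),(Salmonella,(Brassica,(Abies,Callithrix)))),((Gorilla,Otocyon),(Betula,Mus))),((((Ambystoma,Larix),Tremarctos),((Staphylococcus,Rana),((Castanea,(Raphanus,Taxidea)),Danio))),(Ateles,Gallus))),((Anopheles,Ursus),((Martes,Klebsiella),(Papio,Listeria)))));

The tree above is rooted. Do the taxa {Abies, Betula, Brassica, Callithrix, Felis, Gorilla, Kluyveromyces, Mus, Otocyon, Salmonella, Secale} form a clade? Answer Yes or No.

The most recent common ancestor of these taxa subtends ((((Felis,Kluyveromyces),Secale),(Salmonella,(Brassica,(Abies,Callithrix)))),((Gorilla,Otocyon),(Betula,Mus))).
That clade has exactly 11 tips — every listed taxon and nothing else — so the group is monophyletic.

Yes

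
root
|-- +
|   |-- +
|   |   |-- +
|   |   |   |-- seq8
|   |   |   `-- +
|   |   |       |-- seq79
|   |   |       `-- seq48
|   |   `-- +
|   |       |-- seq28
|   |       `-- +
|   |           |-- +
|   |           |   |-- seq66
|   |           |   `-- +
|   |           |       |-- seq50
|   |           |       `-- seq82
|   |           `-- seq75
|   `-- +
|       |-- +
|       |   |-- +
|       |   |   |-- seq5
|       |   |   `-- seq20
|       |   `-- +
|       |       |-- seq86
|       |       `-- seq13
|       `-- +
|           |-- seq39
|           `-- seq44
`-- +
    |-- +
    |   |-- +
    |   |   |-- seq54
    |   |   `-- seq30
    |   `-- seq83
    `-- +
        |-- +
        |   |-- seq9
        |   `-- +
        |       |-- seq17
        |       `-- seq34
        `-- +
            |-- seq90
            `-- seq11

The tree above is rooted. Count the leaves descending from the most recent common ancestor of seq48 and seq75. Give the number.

8

The MRCA of seq48 and seq75 is the node subtending ((seq8,(seq79,seq48)),(seq28,((seq66,(seq50,seq82)),seq75))).
That clade contains 8 terminal taxa: seq28, seq48, seq50, seq66, seq75, seq79, seq8, seq82.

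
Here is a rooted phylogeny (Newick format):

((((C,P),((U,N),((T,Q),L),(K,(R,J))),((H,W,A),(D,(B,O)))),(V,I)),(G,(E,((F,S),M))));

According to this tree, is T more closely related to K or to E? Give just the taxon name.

K

The MRCA of T and K subtends ((U,N),((T,Q),L),(K,(R,J))) (8 taxa).
The MRCA of T and E is the root, subtending the entire tree (23 taxa).
The first is nested inside the second, so T shares a more recent common ancestor with K.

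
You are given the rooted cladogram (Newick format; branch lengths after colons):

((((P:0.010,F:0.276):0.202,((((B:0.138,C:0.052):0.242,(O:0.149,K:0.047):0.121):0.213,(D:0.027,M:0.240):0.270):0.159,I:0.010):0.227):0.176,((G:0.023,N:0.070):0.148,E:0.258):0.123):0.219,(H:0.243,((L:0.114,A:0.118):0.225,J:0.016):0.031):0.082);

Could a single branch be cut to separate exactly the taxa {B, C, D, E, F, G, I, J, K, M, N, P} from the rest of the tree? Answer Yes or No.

No

The MRCA of the listed taxa is the root, so the smallest clade containing them is the whole tree.
That clade also contains A, H, L, O, which are not in the proposed group, so the group is not monophyletic.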